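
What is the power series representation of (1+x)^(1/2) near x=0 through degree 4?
-5·x^4/128 + x^3/16 - x^2/8 + x/2 + 1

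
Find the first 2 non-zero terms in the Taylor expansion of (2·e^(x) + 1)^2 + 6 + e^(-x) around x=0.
11·x + 16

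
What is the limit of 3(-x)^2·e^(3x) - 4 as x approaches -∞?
The product is a 0·∞ indeterminate form at x → -∞.
Rewrite the product as 3(-x)^2 / e^(-3x) (an ∞/∞ form) and apply L'Hôpital, or use the standard hierarchy e^(3|x|) ≫ |(-x)^2| as x → -∞.
The indeterminate product → 0, so the limit = -4.

Final answer: -4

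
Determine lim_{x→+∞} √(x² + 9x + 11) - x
This is an ∞ − ∞ indeterminate form.
Multiply and divide by the conjugate √(x²+9x + 11) + x; the x² terms cancel, leaving (9x + 11)/(√(x²+9x + 11)+x) → 9/2.
Limit = 9/2.

Final answer: 9/2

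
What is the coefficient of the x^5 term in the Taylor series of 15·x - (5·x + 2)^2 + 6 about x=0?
Expand to order 5: 15·x - (5·x + 2)^2 + 6 = -25·x^2 - 5·x + 2 + O(x^6).
The coefficient of x^5 is 0.

Final answer: 0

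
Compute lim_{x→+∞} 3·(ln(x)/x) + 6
Evaluate the dominant behaviour as x → +∞; each term tends to a finite value or vanishes.
Limit = 6.

Final answer: 6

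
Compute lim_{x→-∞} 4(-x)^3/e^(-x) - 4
The quotient is an ∞/∞ indeterminate form as x → -∞.
Compare growth rates of the dominant terms (exponentials ≫ polynomials ≫ logarithms), or apply L'Hôpital's rule; the quotient → 0.
Adding the constant: 0 - 4 = -4. Limit = -4.

Final answer: -4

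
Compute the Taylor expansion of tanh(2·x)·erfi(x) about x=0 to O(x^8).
322·x^6/(45·√(π)) - 4·x^4/√(π) + 4·x^2/√(π)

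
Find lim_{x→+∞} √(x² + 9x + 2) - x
This is an ∞ − ∞ indeterminate form.
Multiply and divide by the conjugate √(x²+9x + 2) + x; the x² terms cancel, leaving (9x + 2)/(√(x²+9x + 2)+x) → 9/2.
Limit = 9/2.

Final answer: 9/2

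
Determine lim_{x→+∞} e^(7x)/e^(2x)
This is an ∞/∞ indeterminate form as x → +∞.
Rewrite e^(7x)/e^(2x) = e^((7−2)x) = e^(5x); the exponent coefficient is 5 > 0 so e^(5x) → ∞.
Limit = ∞.

Final answer: ∞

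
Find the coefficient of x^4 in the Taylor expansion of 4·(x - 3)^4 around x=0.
Expand to order 4: 4·(x - 3)^4 = 4·x^4 - 48·x^3 + 216·x^2 - 432·x + 324 + O(x^5).
The coefficient of x^4 is 4.

Final answer: 4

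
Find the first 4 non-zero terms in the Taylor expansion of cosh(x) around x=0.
x^6/720 + x^4/24 + x^2/2 + 1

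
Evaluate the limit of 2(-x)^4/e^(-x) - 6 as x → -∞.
The quotient is an ∞/∞ indeterminate form as x → -∞.
Compare growth rates of the dominant terms (exponentials ≫ polynomials ≫ logarithms), or apply L'Hôpital's rule; the quotient → 0.
Adding the constant: 0 - 6 = -6. Limit = -6.

Final answer: -6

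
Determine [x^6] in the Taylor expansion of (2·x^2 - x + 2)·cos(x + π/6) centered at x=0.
Expand to order 6: (2·x^2 - x + 2)·cos(x + π/6) = x^6·(1/240 + 29·√(3)/720) + x^5·(19/120 - √(3)/48) + x^4·(-11·√(3)/24 - 1/12) + x^3·(-5/6 + √(3)/4) + x^2·(1/2 + √(3)/2) + x·(-1 - √(3)/2) + √(3) + O(x^7).
The coefficient of x^6 is 1/240 + 29·√(3)/720.

Final answer: 1/240 + 29·√(3)/720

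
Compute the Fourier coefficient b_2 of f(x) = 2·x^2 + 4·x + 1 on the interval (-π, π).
b_2 = (1/π) ∫_{-π}^{π} f(x)·sin(2x) dx.
Evaluate the integral (use parity and integration by parts as needed): b_2 = -4.

Final answer: -4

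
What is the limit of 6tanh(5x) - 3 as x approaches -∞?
Evaluate the dominant behaviour as x → -∞; each term tends to a finite value or vanishes.
Limit = -9.

Final answer: -9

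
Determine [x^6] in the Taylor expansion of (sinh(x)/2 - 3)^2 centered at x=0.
Expand to order 6: (sinh(x)/2 - 3)^2 = x^6/90 - x^5/40 + x^4/12 - x^3/2 + x^2/4 - 3·x + 9 + O(x^7).
The coefficient of x^6 is 1/90.

Final answer: 1/90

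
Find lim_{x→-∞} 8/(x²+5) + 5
Evaluate the dominant behaviour as x → -∞; each term tends to a finite value or vanishes.
Limit = 5.

Final answer: 5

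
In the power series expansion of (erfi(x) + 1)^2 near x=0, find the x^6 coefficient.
Expand to order 6: (erfi(x) + 1)^2 = 56·x^6/(45·π) + 2·x^5/(5·√(π)) + 8·x^4/(3·π) + 4·x^3/(3·√(π)) + 4·x^2/π + 4·x/√(π) + 1 + O(x^7).
The coefficient of x^6 is 56/(45·π).

Final answer: 56/(45·π)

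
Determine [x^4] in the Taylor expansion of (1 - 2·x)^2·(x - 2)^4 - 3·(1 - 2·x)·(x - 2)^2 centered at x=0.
Expand to order 4: (1 - 2·x)^2·(x - 2)^4 - 3·(1 - 2·x)·(x - 2)^2 = 129·x^4 - 226·x^3 + 189·x^2 - 60·x + 4 + O(x^5).
The coefficient of x^4 is 129.

Final answer: 129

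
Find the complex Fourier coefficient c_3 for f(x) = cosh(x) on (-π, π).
Compute the real Fourier coefficients first: a_3 = -sinh(π)/(5·π), b_3 = 0.
Then c_3 = (a_3 − i·b_3)/2 = -sinh(π)/(10·π).

Final answer: -sinh(π)/(10·π)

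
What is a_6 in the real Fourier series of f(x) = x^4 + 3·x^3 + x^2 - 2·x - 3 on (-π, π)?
a_6 = (1/π) ∫_{-π}^{π} f(x)·cos(6x) dx.
Evaluate the integral (use parity and integration by parts as needed): a_6 = 2/27 + 2·π^2/9.

Final answer: 2/27 + 2·π^2/9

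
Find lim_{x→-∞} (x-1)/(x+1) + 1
Evaluate the dominant behaviour as x → -∞; each term tends to a finite value or vanishes.
Limit = 2.

Final answer: 2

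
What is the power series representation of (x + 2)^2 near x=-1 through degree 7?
1 + 2·(x + 1) + (x + 1)^2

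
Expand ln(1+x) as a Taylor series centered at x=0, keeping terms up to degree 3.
x^3/3 - x^2/2 + x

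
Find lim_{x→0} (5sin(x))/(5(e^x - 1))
Both numerator and denominator → 0 as x → 0; this is a 0/0 indeterminate form.
Expand each to leading order near x = 0: numerator ~ 5·x, denominator ~ 5·x.
The limit of the ratio is 1.

Final answer: 1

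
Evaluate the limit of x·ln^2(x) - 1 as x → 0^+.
The product is a 0·∞ indeterminate form at x → 0⁺.
Rewrite the product as ln^2(x) / x^(-1) and apply L'Hôpital, or use the standard hierarchy x^(-1) ≫ |ln x|^2 as x → 0⁺.
The indeterminate product → 0, so the limit = -1.

Final answer: -1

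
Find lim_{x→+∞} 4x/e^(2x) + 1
The quotient is an ∞/∞ indeterminate form as x → +∞.
The exponential denominator e^(2x) dominates the polynomial numerator (e^x ≫ x as x → ∞), so the quotient → 0.
Adding the constant: 0 + 1 = 1. Limit = 1.

Final answer: 1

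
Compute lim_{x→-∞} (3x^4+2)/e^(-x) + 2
The quotient is an ∞/∞ indeterminate form as x → -∞.
Compare growth rates of the dominant terms (exponentials ≫ polynomials ≫ logarithms), or apply L'Hôpital's rule; the quotient → 0.
Adding the constant: 0 + 2 = 2. Limit = 2.

Final answer: 2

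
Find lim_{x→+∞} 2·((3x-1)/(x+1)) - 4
Evaluate the dominant behaviour as x → +∞; each term tends to a finite value or vanishes.
Limit = 2.

Final answer: 2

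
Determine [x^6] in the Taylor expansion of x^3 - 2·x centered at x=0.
Expand to order 6: x^3 - 2·x = x^3 - 2·x + O(x^7).
The coefficient of x^6 is 0.

Final answer: 0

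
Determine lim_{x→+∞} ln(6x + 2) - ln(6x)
This is an ∞ − ∞ indeterminate form.
Combine the logarithms: ln(6x+2) − ln(6x) = ln((6x+2)/(6x)) = ln(1 + 2/(6x)) → ln(1) = 0.
Limit = 0.

Final answer: 0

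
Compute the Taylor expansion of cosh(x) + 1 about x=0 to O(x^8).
x^6/720 + x^4/24 + x^2/2 + 2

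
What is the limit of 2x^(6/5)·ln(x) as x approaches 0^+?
This is a 0·∞ indeterminate form at x → 0⁺.
Rewrite the product as 2·ln(x) / x^(-6/5) and apply L'Hôpital, or use the standard hierarchy x^(-6/5) ≫ |ln x| as x → 0⁺.
The indeterminate product → 0, so the limit = 0.

Final answer: 0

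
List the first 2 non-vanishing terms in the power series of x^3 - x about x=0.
x^3 - x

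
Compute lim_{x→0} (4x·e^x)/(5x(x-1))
Both numerator and denominator → 0 as x → 0; this is a 0/0 indeterminate form.
Expand each to leading order near x = 0: numerator ~ 4·x, denominator ~ -5·x.
The limit of the ratio is -4/5.

Final answer: -4/5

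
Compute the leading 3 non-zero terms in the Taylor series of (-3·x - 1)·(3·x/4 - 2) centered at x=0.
-9·x^2/4 + 21·x/4 + 2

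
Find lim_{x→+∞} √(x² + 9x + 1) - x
This is an ∞ − ∞ indeterminate form.
Multiply and divide by the conjugate √(x²+9x + 1) + x; the x² terms cancel, leaving (9x + 1)/(√(x²+9x + 1)+x) → 9/2.
Limit = 9/2.

Final answer: 9/2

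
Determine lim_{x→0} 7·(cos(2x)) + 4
Direct substitution at x = 0 gives 11.

Final answer: 11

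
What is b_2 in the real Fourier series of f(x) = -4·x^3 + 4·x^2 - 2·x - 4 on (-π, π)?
b_2 = (1/π) ∫_{-π}^{π} f(x)·sin(2x) dx.
Evaluate the integral (use parity and integration by parts as needed): b_2 = -4 + 4·π^2.

Final answer: -4 + 4·π^2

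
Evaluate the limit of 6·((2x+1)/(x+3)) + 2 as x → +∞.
Evaluate the dominant behaviour as x → +∞; each term tends to a finite value or vanishes.
Limit = 14.

Final answer: 14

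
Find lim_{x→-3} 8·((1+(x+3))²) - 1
Direct substitution at x = -3 gives 7.

Final answer: 7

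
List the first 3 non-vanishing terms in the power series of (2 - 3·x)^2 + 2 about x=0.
9·x^2 - 12·x + 6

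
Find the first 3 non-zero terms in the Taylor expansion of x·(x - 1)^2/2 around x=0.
x^3/2 - x^2 + x/2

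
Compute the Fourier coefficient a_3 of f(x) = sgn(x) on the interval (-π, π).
a_3 = (1/π) ∫_{-π}^{π} f(x)·cos(3x) dx.
Evaluate the integral (use parity and integration by parts as needed): a_3 = 0.

Final answer: 0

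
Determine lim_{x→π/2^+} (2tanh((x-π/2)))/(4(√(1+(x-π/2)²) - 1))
Both numerator and denominator → 0 as x → π/2^+; this is a 0/0 indeterminate form.
Expand each to leading order near x = π/2: numerator ~ 2·(x - π/2), denominator ~ 2·(x - π/2)^2.
The limit of the ratio is ∞.

Final answer: ∞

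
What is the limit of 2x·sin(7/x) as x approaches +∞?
As x → +∞: let u = 7/x → 0⁺; then 2·x·sin(7/x) = 2·7·sin(u)/u → 2·7·1 = 14.
Limit = 14.

Final answer: 14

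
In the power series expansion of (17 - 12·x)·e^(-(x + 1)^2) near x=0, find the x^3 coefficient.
Expand to order 3: (17 - 12·x)·e^(-(x + 1)^2) = -2·x^3·e^(-1)/3 + 41·x^2·e^(-1) - 46·x·e^(-1) + 17·e^(-1) + O(x^4).
The coefficient of x^3 is -2·e^(-1)/3.

Final answer: -2·e^(-1)/3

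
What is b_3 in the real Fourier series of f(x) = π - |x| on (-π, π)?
b_3 = (1/π) ∫_{-π}^{π} f(x)·sin(3x) dx.
Evaluate the integral (use parity and integration by parts as needed): b_3 = 0.

Final answer: 0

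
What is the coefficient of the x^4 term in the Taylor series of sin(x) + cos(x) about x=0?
Expand to order 4: sin(x) + cos(x) = x^4/24 - x^3/6 - x^2/2 + x + 1 + O(x^5).
The coefficient of x^4 is 1/24.

Final answer: 1/24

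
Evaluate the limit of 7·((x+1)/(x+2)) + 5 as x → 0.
Direct substitution at x = 0 gives 17/2.

Final answer: 17/2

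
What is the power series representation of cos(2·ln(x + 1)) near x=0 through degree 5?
x^5/3 - 7·x^4/6 + 2·x^3 - 2·x^2 + 1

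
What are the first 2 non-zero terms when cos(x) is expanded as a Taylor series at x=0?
1 - x^2/2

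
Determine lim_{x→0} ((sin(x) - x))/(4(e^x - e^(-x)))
Both numerator and denominator → 0 as x → 0; this is a 0/0 indeterminate form.
Expand each to leading order near x = 0: numerator ~ -x^3/6, denominator ~ 8·x.
The limit of the ratio is 0.

Final answer: 0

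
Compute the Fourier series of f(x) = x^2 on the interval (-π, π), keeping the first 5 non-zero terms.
-4·cos(x) + cos(2·x) - 4·cos(3·x)/9 + cos(4·x)/4 + π^2/3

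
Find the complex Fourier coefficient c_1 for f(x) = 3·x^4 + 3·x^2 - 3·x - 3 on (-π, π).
Compute the real Fourier coefficients first: a_1 = 132 - 24·π^2, b_1 = -6.
Then c_1 = (a_1 − i·b_1)/2 = -12·π^2 + 66 + 3·i.

Final answer: -12·π^2 + 66 + 3·i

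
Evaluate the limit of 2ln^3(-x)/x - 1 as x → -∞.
The quotient is an ∞/∞ indeterminate form as x → -∞.
Compare growth rates of the dominant terms (exponentials ≫ polynomials ≫ logarithms), or apply L'Hôpital's rule; the quotient → 0.
Adding the constant: 0 - 1 = -1. Limit = -1.

Final answer: -1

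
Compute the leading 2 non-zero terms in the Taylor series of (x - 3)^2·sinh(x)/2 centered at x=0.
-3·x^2 + 9·x/2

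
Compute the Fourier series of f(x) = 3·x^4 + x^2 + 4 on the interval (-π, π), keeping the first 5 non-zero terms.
(140 - 24·π^2)·cos(x) + (-8 + 6·π^2)·cos(2·x) + (4/3 - 8·π^2/3)·cos(3·x) + (-5/16 + 3·π^2/2)·cos(4·x) + π^2/3 + 4 + 3·π^4/5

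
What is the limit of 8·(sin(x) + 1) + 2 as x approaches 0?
Direct substitution at x = 0 gives 10.

Final answer: 10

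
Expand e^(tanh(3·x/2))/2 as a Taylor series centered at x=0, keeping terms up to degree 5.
-243·x^5/2560 - 189·x^4/256 - 9·x^3/32 + 9·x^2/16 + 3·x/4 + 1/2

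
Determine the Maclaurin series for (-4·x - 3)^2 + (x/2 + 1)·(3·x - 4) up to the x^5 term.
35·x^2/2 + 25·x + 5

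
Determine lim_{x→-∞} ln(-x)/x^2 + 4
The quotient is an ∞/∞ indeterminate form as x → -∞.
Compare growth rates of the dominant terms (exponentials ≫ polynomials ≫ logarithms), or apply L'Hôpital's rule; the quotient → 0.
Adding the constant: 0 + 4 = 4. Limit = 4.

Final answer: 4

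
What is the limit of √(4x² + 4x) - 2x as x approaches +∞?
As x → +∞: multiply by the conjugate to get (4x)/(√(4x²+4x)+2x); the denominator ~ 4x, so the limit is 4/4 = 1.
Limit = 1.

Final answer: 1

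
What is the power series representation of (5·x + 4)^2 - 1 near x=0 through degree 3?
25·x^2 + 40·x + 15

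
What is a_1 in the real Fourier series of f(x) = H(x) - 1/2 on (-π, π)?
a_1 = (1/π) ∫_{-π}^{π} f(x)·cos(1x) dx.
Evaluate the integral (use parity and integration by parts as needed): a_1 = 0.

Final answer: 0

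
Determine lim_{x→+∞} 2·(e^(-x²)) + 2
Evaluate the dominant behaviour as x → +∞; each term tends to a finite value or vanishes.
Limit = 2.

Final answer: 2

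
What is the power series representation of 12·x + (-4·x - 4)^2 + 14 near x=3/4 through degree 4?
72 + 68·(x - 3/4) + 16·(x - 3/4)^2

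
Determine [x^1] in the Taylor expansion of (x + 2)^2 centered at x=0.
Expand to order 1: (x + 2)^2 = 4·x + 4 + O(x^2).
The coefficient of x^1 is 4.

Final answer: 4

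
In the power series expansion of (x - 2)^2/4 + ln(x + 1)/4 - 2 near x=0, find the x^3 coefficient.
Expand to order 3: (x - 2)^2/4 + ln(x + 1)/4 - 2 = x^3/12 + x^2/8 - 3·x/4 - 1 + O(x^4).
The coefficient of x^3 is 1/12.

Final answer: 1/12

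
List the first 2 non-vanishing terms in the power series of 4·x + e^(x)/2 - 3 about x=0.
9·x/2 - 5/2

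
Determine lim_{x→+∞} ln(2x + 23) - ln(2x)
This is an ∞ − ∞ indeterminate form.
Combine the logarithms: ln(2x+23) − ln(2x) = ln((2x+23)/(2x)) = ln(1 + 23/(2x)) → ln(1) = 0.
Limit = 0.

Final answer: 0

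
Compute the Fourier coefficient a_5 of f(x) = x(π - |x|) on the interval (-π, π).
a_5 = (1/π) ∫_{-π}^{π} f(x)·cos(5x) dx.
Evaluate the integral (use parity and integration by parts as needed): a_5 = 0.

Final answer: 0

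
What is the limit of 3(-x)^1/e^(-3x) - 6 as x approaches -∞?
The quotient is an ∞/∞ indeterminate form as x → -∞.
Compare growth rates of the dominant terms (exponentials ≫ polynomials ≫ logarithms), or apply L'Hôpital's rule; the quotient → 0.
Adding the constant: 0 - 6 = -6. Limit = -6.

Final answer: -6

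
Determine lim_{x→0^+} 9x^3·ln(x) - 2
The product is a 0·∞ indeterminate form at x → 0⁺.
Rewrite the product as 9·ln(x) / x^(-3) and apply L'Hôpital, or use the standard hierarchy x^(-3) ≫ |ln x| as x → 0⁺.
The indeterminate product → 0, so the limit = -2.

Final answer: -2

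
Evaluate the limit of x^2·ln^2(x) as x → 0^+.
This is a 0·∞ indeterminate form at x → 0⁺.
Rewrite the product as ln^2(x) / x^(-2) and apply L'Hôpital, or use the standard hierarchy x^(-2) ≫ |ln x|^2 as x → 0⁺.
The indeterminate product → 0, so the limit = 0.

Final answer: 0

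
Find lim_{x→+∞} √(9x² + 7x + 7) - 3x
As x → +∞: multiply by the conjugate to get (7x+7)/(√(9x²+7x+7)+3x); the denominator ~ 6x, so the limit is 7/6.
Limit = 7/6.

Final answer: 7/6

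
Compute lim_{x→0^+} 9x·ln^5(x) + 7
The product is a 0·∞ indeterminate form at x → 0⁺.
Rewrite the product as 9·ln^5(x) / x^(-1) and apply L'Hôpital, or use the standard hierarchy x^(-1) ≫ |ln x|^5 as x → 0⁺.
The indeterminate product → 0, so the limit = 7.

Final answer: 7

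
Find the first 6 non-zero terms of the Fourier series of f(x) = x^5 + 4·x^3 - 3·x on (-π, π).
(-32·π^2 + 186 + 2·π^4)·sin(x) + (-π^4 + 3/2 + π^2)·sin(2·x) + (-226/81 + 32·π^2/27 + 2·π^4/3)·sin(3·x) + (-π^4/2 - 11·π^2/8 + 129/64)·sin(4·x) + (-942/625 + 32·π^2/25 + 2·π^4/5)·sin(5·x) + (-π^4/3 - 31·π^2/27 + 193/162)·sin(6·x)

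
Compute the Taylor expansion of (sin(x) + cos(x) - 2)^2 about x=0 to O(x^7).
x^6/180 + 7·x^5/30 - x^4/6 - 2·x^3/3 + 2·x^2 - 2·x + 1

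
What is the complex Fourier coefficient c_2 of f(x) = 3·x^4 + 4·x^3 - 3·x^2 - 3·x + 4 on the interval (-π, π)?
Compute the real Fourier coefficients first: a_2 = -12 + 6·π^2, b_2 = 9 - 4·π^2.
Then c_2 = (a_2 − i·b_2)/2 = -6 + 3·π^2 - 9·i/2 + 2·i·π^2.

Final answer: -6 + 3·π^2 - 9·i/2 + 2·i·π^2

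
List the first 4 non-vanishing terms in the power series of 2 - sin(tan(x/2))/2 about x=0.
x^5/2560 - x^3/96 - x/4 + 2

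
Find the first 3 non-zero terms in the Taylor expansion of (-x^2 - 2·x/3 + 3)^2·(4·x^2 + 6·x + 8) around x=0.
-292·x^2/9 + 22·x + 72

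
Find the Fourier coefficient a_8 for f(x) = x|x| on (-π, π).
a_8 = (1/π) ∫_{-π}^{π} f(x)·cos(8x) dx.
Evaluate the integral (use parity and integration by parts as needed): a_8 = 0.

Final answer: 0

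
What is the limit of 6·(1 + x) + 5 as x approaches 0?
Direct substitution at x = 0 gives 11.

Final answer: 11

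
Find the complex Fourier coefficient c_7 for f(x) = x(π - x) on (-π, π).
Compute the real Fourier coefficients first: a_7 = 4/49, b_7 = 2·π/7.
Then c_7 = (a_7 − i·b_7)/2 = 2/49 - i·π/7.

Final answer: 2/49 - i·π/7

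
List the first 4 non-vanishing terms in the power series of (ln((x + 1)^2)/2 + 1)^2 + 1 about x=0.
5·x^4/12 - x^3/3 + 2·x + 2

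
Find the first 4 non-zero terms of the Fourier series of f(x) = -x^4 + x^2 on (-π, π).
(-52 + 8·π^2)·cos(x) + (4 - 2·π^2)·cos(2·x) + (-28/27 + 8·π^2/9)·cos(3·x) - π^4/5 + π^2/3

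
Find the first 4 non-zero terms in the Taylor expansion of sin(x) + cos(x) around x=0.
-x^3/6 - x^2/2 + x + 1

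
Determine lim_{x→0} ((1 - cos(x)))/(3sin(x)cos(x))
Both numerator and denominator → 0 as x → 0; this is a 0/0 indeterminate form.
Expand each to leading order near x = 0: numerator ~ x^2/2, denominator ~ 3·x.
The limit of the ratio is 0.

Final answer: 0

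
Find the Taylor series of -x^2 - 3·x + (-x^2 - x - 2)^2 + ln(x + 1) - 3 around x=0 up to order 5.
x^5/5 + 3·x^4/4 + 7·x^3/3 + 7·x^2/2 + 2·x + 1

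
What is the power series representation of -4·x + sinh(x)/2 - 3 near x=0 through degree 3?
x^3/12 - 7·x/2 - 3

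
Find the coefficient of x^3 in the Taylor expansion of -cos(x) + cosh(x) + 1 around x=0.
Expand to order 3: -cos(x) + cosh(x) + 1 = x^2 + 1 + O(x^4).
The coefficient of x^3 is 0.

Final answer: 0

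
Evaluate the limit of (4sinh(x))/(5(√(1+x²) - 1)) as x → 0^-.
Both numerator and denominator → 0 as x → 0^-; this is a 0/0 indeterminate form.
Expand each to leading order near x = 0: numerator ~ 4·x, denominator ~ 5·x^2/2.
The limit of the ratio is -∞.

Final answer: -∞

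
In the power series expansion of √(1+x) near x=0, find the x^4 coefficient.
Expand to order 4: √(1+x) = -5·x^4/128 + x^3/16 - x^2/8 + x/2 + 1 + O(x^5).
The coefficient of x^4 is -5/128.

Final answer: -5/128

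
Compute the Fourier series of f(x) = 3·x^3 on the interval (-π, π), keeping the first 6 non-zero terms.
(-36 + 6·π^2)·sin(x) + (9/2 - 3·π^2)·sin(2·x) + (-4/3 + 2·π^2)·sin(3·x) + (9/16 - 3·π^2/2)·sin(4·x) + (-36/125 + 6·π^2/5)·sin(5·x) + (1/6 - π^2)·sin(6·x)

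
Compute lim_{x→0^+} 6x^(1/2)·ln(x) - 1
The product is a 0·∞ indeterminate form at x → 0⁺.
Rewrite the product as 6·ln(x) / x^(-1/2) and apply L'Hôpital, or use the standard hierarchy x^(-1/2) ≫ |ln x| as x → 0⁺.
The indeterminate product → 0, so the limit = -1.

Final answer: -1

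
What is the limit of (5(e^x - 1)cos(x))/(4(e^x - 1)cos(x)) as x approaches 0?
Both numerator and denominator → 0 as x → 0; this is a 0/0 indeterminate form.
Expand each to leading order near x = 0: numerator ~ 5·x, denominator ~ 4·x.
The limit of the ratio is 5/4.

Final answer: 5/4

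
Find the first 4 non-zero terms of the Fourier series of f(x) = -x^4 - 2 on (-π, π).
(-48 + 8·π^2)·cos(x) + (3 - 2·π^2)·cos(2·x) + (-16/27 + 8·π^2/9)·cos(3·x) - π^4/5 - 2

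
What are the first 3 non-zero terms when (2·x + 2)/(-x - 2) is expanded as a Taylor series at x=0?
x^2/4 - x/2 - 1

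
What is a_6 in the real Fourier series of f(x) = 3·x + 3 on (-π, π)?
a_6 = (1/π) ∫_{-π}^{π} f(x)·cos(6x) dx.
Evaluate the integral (use parity and integration by parts as needed): a_6 = 0.

Final answer: 0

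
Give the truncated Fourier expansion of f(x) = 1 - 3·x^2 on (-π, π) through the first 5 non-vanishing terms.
12·cos(x) - 3·cos(2·x) + 4·cos(3·x)/3 - 3·cos(4·x)/4 - π^2 + 1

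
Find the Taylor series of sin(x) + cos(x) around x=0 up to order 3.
-x^3/6 - x^2/2 + x + 1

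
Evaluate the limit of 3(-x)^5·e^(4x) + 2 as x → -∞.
The product is a 0·∞ indeterminate form at x → -∞.
Rewrite the product as 3(-x)^5 / e^(-4x) (an ∞/∞ form) and apply L'Hôpital, or use the standard hierarchy e^(4|x|) ≫ |(-x)^5| as x → -∞.
The indeterminate product → 0, so the limit = 2.

Final answer: 2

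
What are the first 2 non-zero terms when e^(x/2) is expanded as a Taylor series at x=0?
x/2 + 1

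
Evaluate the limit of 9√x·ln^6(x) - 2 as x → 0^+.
The product is a 0·∞ indeterminate form at x → 0⁺.
Rewrite the product as 9·ln^6(x) / x^(-1/2) and apply L'Hôpital, or use the standard hierarchy x^(-1/2) ≫ |ln x|^6 as x → 0⁺.
The indeterminate product → 0, so the limit = -2.

Final answer: -2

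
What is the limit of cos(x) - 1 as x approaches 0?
Direct substitution at x = 0 gives 0.

Final answer: 0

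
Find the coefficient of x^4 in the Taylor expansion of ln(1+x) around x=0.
Expand to order 4: ln(1+x) = -x^4/4 + x^3/3 - x^2/2 + x + O(x^5).
The coefficient of x^4 is -1/4.

Final answer: -1/4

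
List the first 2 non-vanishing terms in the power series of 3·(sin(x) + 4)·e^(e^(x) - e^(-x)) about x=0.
27·x + 12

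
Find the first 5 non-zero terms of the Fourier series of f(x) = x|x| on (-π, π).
(-8 + 2·π^2)·sin(x)/π - π·sin(2·x) + (-8 + 18·π^2)·sin(3·x)/(27·π) - π·sin(4·x)/2 + (-8 + 50·π^2)·sin(5·x)/(125·π)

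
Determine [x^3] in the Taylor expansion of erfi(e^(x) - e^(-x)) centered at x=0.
6/√(π)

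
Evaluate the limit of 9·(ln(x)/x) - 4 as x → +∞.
Evaluate the dominant behaviour as x → +∞; each term tends to a finite value or vanishes.
Limit = -4.

Final answer: -4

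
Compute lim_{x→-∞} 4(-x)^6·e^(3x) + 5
The product is a 0·∞ indeterminate form at x → -∞.
Rewrite the product as 4(-x)^6 / e^(-3x) (an ∞/∞ form) and apply L'Hôpital, or use the standard hierarchy e^(3|x|) ≫ |(-x)^6| as x → -∞.
The indeterminate product → 0, so the limit = 5.

Final answer: 5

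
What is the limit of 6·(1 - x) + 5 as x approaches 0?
Direct substitution at x = 0 gives 11.

Final answer: 11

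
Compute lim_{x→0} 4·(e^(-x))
Direct substitution at x = 0 gives 4.

Final answer: 4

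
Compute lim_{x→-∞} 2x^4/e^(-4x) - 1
The quotient is an ∞/∞ indeterminate form as x → -∞.
Compare growth rates of the dominant terms (exponentials ≫ polynomials ≫ logarithms), or apply L'Hôpital's rule; the quotient → 0.
Adding the constant: 0 - 1 = -1. Limit = -1.

Final answer: -1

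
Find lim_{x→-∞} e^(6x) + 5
Evaluate the dominant behaviour as x → -∞; each term tends to a finite value or vanishes.
Limit = 5.

Final answer: 5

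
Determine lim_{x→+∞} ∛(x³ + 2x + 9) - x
This is an ∞ − ∞ indeterminate form.
Multiply by (A² + AB + B²)/(A² + AB + B²) where A = ∛(x³+2x + 9), B = x to use A³ − B³ = (A−B)(A²+AB+B²); the x³ terms cancel, leaving (2x + 9)/(A²+AB+B²) with denominator ~ 3x², so the limit is 0.
Limit = 0.

Final answer: 0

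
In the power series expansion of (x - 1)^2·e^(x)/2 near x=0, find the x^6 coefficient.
Expand to order 6: (x - 1)^2·e^(x)/2 = 19·x^6/1440 + 11·x^5/240 + 5·x^4/48 + x^3/12 - x^2/4 - x/2 + 1/2 + O(x^7).
The coefficient of x^6 is 19/1440.

Final answer: 19/1440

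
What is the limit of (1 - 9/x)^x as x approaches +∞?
As x → +∞: this is the defining limit (1 - 9/x)^x → e^(-9).
Limit = e^(-9).

Final answer: e^(-9)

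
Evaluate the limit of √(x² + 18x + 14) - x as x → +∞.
This is an ∞ − ∞ indeterminate form.
Multiply and divide by the conjugate √(x²+18x + 14) + x; the x² terms cancel, leaving (18x + 14)/(√(x²+18x + 14)+x) → 18/2 = 9.
Limit = 9.

Final answer: 9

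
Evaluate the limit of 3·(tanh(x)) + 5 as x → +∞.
Evaluate the dominant behaviour as x → +∞; each term tends to a finite value or vanishes.
Limit = 8.

Final answer: 8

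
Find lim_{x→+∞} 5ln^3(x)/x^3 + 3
The quotient is an ∞/∞ indeterminate form as x → +∞.
The polynomial denominator x^3 dominates the logarithmic numerator (any positive power of x ≫ ln^3(x) as x → ∞), so the quotient → 0.
Adding the constant: 0 + 3 = 3. Limit = 3.

Final answer: 3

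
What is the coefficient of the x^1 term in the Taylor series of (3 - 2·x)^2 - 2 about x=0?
Expand to order 1: (3 - 2·x)^2 - 2 = 7 - 12·x + O(x^2).
The coefficient of x^1 is -12.

Final answer: -12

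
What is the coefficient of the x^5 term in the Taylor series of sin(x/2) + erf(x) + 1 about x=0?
Expand to order 5: sin(x/2) + erf(x) + 1 = x^5·(1/3840 + 1/(5·√(π))) + x^3·(-2/(3·√(π)) - 1/48) + x·(1/2 + 2/√(π)) + 1 + O(x^6).
The coefficient of x^5 is 1/3840 + 1/(5·√(π)).

Final answer: 1/3840 + 1/(5·√(π))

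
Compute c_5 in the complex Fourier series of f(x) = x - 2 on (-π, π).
Compute the real Fourier coefficients first: a_5 = 0, b_5 = 2/5.
Then c_5 = (a_5 − i·b_5)/2 = -i/5.

Final answer: -i/5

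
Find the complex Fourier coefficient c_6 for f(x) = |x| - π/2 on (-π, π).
Compute the real Fourier coefficients first: a_6 = 0, b_6 = 0.
Then c_6 = (a_6 − i·b_6)/2 = 0.

Final answer: 0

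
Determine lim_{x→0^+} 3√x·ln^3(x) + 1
The product is a 0·∞ indeterminate form at x → 0⁺.
Rewrite the product as 3·ln^3(x) / x^(-1/2) and apply L'Hôpital, or use the standard hierarchy x^(-1/2) ≫ |ln x|^3 as x → 0⁺.
The indeterminate product → 0, so the limit = 1.

Final answer: 1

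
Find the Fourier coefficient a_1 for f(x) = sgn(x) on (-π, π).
a_1 = (1/π) ∫_{-π}^{π} f(x)·cos(1x) dx.
Evaluate the integral (use parity and integration by parts as needed): a_1 = 0.

Final answer: 0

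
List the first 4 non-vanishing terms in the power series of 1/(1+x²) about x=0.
-x^6 + x^4 - x^2 + 1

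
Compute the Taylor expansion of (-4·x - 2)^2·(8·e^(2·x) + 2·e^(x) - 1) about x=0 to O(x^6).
4069·x^5/15 + 1409·x^4/3 + 604·x^3 + 500·x^2 + 216·x + 36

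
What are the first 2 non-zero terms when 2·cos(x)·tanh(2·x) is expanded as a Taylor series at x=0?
-22·x^3/3 + 4·x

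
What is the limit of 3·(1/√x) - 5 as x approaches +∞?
Evaluate the dominant behaviour as x → +∞; each term tends to a finite value or vanishes.
Limit = -5.

Final answer: -5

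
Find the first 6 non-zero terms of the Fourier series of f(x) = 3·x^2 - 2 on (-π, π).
-12·cos(x) + 3·cos(2·x) - 4·cos(3·x)/3 + 3·cos(4·x)/4 - 12·cos(5·x)/25 - 2 + π^2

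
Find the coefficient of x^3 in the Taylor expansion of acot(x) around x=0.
Expand to order 3: acot(x) = x^3/3 - x + π/2 + O(x^4).
The coefficient of x^3 is 1/3.

Final answer: 1/3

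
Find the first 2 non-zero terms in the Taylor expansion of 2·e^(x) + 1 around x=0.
2·x + 3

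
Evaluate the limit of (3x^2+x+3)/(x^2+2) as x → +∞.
This is an ∞/∞ indeterminate form as x → +∞.
Divide numerator and denominator by x^2 and let the lower-order terms vanish; the leading terms give 3/1 = 3.
Limit = 3.

Final answer: 3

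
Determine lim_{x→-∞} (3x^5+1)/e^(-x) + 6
The quotient is an ∞/∞ indeterminate form as x → -∞.
Compare growth rates of the dominant terms (exponentials ≫ polynomials ≫ logarithms), or apply L'Hôpital's rule; the quotient → 0.
Adding the constant: 0 + 6 = 6. Limit = 6.

Final answer: 6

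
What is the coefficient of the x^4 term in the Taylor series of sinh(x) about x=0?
Expand to order 4: sinh(x) = x^3/6 + x + O(x^5).
The coefficient of x^4 is 0.

Final answer: 0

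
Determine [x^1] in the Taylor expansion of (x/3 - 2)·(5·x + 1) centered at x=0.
Expand to order 1: (x/3 - 2)·(5·x + 1) = -29·x/3 - 2 + O(x^2).
The coefficient of x^1 is -29/3.

Final answer: -29/3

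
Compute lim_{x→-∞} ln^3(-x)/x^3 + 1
The quotient is an ∞/∞ indeterminate form as x → -∞.
Compare growth rates of the dominant terms (exponentials ≫ polynomials ≫ logarithms), or apply L'Hôpital's rule; the quotient → 0.
Adding the constant: 0 + 1 = 1. Limit = 1.

Final answer: 1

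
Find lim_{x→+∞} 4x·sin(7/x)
As x → +∞: let u = 7/x → 0⁺; then 4·x·sin(7/x) = 4·7·sin(u)/u → 4·7·1 = 28.
Limit = 28.

Final answer: 28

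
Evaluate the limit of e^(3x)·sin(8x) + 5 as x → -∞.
Evaluate the dominant behaviour as x → -∞; each term tends to a finite value or vanishes.
Limit = 5.

Final answer: 5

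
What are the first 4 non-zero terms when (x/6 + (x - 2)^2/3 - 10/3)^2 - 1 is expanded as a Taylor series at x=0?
-7·x^3/9 + x^2/36 + 14·x/3 + 3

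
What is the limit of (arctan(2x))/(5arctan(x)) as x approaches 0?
Both numerator and denominator → 0 as x → 0; this is a 0/0 indeterminate form.
Expand each to leading order near x = 0: numerator ~ 2·x, denominator ~ 5·x.
The limit of the ratio is 2/5.

Final answer: 2/5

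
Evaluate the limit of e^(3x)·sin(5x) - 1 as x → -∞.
Evaluate the dominant behaviour as x → -∞; each term tends to a finite value or vanishes.
Limit = -1.

Final answer: -1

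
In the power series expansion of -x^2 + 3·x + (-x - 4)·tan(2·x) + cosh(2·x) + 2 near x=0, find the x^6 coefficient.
Expand to order 6: -x^2 + 3·x + (-x - 4)·tan(2·x) + cosh(2·x) + 2 = -188·x^6/45 - 256·x^5/15 - 2·x^4 - 32·x^3/3 - x^2 - 5·x + 3 + O(x^7).
The coefficient of x^6 is -188/45.

Final answer: -188/45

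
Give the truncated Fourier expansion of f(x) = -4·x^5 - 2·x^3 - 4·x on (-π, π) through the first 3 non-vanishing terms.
(-944 - 8·π^4 + 156·π^2)·sin(x) + (-18·π^2 + 31 + 4·π^4)·sin(2·x) + (-8·π^4/3 - 464/81 + 124·π^2/27)·sin(3·x)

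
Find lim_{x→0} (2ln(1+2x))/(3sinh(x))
Both numerator and denominator → 0 as x → 0; this is a 0/0 indeterminate form.
Expand each to leading order near x = 0: numerator ~ 4·x, denominator ~ 3·x.
The limit of the ratio is 4/3.

Final answer: 4/3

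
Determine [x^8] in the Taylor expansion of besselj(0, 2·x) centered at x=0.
Expand to order 8: besselj(0, 2·x) = x^8/576 - x^6/36 + x^4/4 - x^2 + 1 + O(x^9).
The coefficient of x^8 is 1/576.

Final answer: 1/576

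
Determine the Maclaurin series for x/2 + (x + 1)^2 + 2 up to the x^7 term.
x^2 + 5·x/2 + 3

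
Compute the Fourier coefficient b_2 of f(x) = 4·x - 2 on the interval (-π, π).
b_2 = (1/π) ∫_{-π}^{π} f(x)·sin(2x) dx.
Evaluate the integral (use parity and integration by parts as needed): b_2 = -4.

Final answer: -4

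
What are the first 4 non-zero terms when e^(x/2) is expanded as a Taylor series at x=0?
x^3/48 + x^2/8 + x/2 + 1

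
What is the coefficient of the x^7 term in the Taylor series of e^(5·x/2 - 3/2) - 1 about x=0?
Expand to order 7: e^(5·x/2 - 3/2) - 1 = 15625·x^7·e^(-3/2)/129024 + 3125·x^6·e^(-3/2)/9216 + 625·x^5·e^(-3/2)/768 + 625·x^4·e^(-3/2)/384 + 125·x^3·e^(-3/2)/48 + 25·x^2·e^(-3/2)/8 + 5·x·e^(-3/2)/2 - 1 + e^(-3/2) + O(x^8).
The coefficient of x^7 is 15625·e^(-3/2)/129024.

Final answer: 15625·e^(-3/2)/129024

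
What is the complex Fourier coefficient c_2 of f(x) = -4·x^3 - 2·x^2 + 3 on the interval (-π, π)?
Compute the real Fourier coefficients first: a_2 = -2, b_2 = -6 + 4·π^2.
Then c_2 = (a_2 − i·b_2)/2 = -1 - 2·i·π^2 + 3·i.

Final answer: -1 - 2·i·π^2 + 3·i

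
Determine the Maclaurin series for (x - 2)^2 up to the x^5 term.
x^2 - 4·x + 4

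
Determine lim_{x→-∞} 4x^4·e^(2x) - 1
The product is a 0·∞ indeterminate form at x → -∞.
Rewrite the product as 4x^4 / e^(-2x) (an ∞/∞ form) and apply L'Hôpital, or use the standard hierarchy e^(2|x|) ≫ |x^4| as x → -∞.
The indeterminate product → 0, so the limit = -1.

Final answer: -1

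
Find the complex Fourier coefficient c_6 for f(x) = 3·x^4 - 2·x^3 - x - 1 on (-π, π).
Compute the real Fourier coefficients first: a_6 = -1/9 + 2·π^2/3, b_6 = 2/9 + 2·π^2/3.
Then c_6 = (a_6 − i·b_6)/2 = -1/18 + π^2/3 - i·π^2/3 - i/9.

Final answer: -1/18 + π^2/3 - i·π^2/3 - i/9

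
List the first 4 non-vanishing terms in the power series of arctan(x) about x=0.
-x^7/7 + x^5/5 - x^3/3 + x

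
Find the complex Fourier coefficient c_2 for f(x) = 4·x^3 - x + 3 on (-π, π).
Compute the real Fourier coefficients first: a_2 = 0, b_2 = 7 - 4·π^2.
Then c_2 = (a_2 − i·b_2)/2 = -7·i/2 + 2·i·π^2.

Final answer: -7·i/2 + 2·i·π^2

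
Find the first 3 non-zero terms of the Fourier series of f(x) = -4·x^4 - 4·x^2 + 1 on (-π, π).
(-176 + 32·π^2)·cos(x) + (8 - 8·π^2)·cos(2·x) - 4·π^4/5 - 4·π^2/3 + 1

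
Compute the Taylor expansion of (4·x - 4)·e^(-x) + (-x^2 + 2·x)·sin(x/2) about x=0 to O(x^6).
53·x^5/240 - 7·x^4/8 + 13·x^3/6 - 5·x^2 + 8·x - 4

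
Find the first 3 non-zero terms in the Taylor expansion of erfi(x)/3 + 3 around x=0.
2·x^3/(9·√(π)) + 2·x/(3·√(π)) + 3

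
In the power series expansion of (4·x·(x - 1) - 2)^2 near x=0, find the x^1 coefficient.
Expand to order 1: (4·x·(x - 1) - 2)^2 = 16·x + 4 + O(x^2).
The coefficient of x^1 is 16.

Final answer: 16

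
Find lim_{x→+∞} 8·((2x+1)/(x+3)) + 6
Evaluate the dominant behaviour as x → +∞; each term tends to a finite value or vanishes.
Limit = 22.

Final answer: 22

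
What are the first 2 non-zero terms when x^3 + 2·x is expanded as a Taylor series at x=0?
x^3 + 2·x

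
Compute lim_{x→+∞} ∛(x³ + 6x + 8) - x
This is an ∞ − ∞ indeterminate form.
Multiply by (A² + AB + B²)/(A² + AB + B²) where A = ∛(x³+6x + 8), B = x to use A³ − B³ = (A−B)(A²+AB+B²); the x³ terms cancel, leaving (6x + 8)/(A²+AB+B²) with denominator ~ 3x², so the limit is 0.
Limit = 0.

Final answer: 0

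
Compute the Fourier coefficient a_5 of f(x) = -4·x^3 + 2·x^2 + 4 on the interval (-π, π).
a_5 = (1/π) ∫_{-π}^{π} f(x)·cos(5x) dx.
Evaluate the integral (use parity and integration by parts as needed): a_5 = -8/25.

Final answer: -8/25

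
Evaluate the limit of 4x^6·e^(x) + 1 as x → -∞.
The product is a 0·∞ indeterminate form at x → -∞.
Rewrite the product as 4x^6 / e^(-x) (an ∞/∞ form) and apply L'Hôpital, or use the standard hierarchy e^(|x|) ≫ |x^6| as x → -∞.
The indeterminate product → 0, so the limit = 1.

Final answer: 1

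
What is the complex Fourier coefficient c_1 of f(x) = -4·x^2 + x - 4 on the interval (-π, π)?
Compute the real Fourier coefficients first: a_1 = 16, b_1 = 2.
Then c_1 = (a_1 − i·b_1)/2 = 8 - i.

Final answer: 8 - i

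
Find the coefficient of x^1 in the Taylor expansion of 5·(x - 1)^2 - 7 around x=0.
Expand to order 1: 5·(x - 1)^2 - 7 = -10·x - 2 + O(x^2).
The coefficient of x^1 is -10.

Final answer: -10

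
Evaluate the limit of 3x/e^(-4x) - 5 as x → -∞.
The quotient is an ∞/∞ indeterminate form as x → -∞.
Compare growth rates of the dominant terms (exponentials ≫ polynomials ≫ logarithms), or apply L'Hôpital's rule; the quotient → 0.
Adding the constant: 0 - 5 = -5. Limit = -5.

Final answer: -5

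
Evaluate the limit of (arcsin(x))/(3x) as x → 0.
Both numerator and denominator → 0 as x → 0; this is a 0/0 indeterminate form.
Expand each to leading order near x = 0: numerator ~ x, denominator ~ 3·x.
The limit of the ratio is 1/3.

Final answer: 1/3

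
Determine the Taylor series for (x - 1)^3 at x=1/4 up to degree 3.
-27/64 + 27·(x - 1/4)/16 - 9·(x - 1/4)^2/4 + (x - 1/4)^3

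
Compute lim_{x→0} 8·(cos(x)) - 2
Direct substitution at x = 0 gives 6.

Final answer: 6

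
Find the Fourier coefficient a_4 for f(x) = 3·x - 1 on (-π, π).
a_4 = (1/π) ∫_{-π}^{π} f(x)·cos(4x) dx.
Evaluate the integral (use parity and integration by parts as needed): a_4 = 0.

Final answer: 0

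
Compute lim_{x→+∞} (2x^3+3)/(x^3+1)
This is an ∞/∞ indeterminate form as x → +∞.
Divide numerator and denominator by x^3 and let the lower-order terms vanish; the leading terms give 2/1 = 2.
Limit = 2.

Final answer: 2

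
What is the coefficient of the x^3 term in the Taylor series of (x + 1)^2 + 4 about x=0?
Expand to order 3: (x + 1)^2 + 4 = x^2 + 2·x + 5 + O(x^4).
The coefficient of x^3 is 0.

Final answer: 0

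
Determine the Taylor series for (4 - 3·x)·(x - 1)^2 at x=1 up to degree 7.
(x - 1)^2 - 3·(x - 1)^3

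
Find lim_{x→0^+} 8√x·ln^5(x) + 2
The product is a 0·∞ indeterminate form at x → 0⁺.
Rewrite the product as 8·ln^5(x) / x^(-1/2) and apply L'Hôpital, or use the standard hierarchy x^(-1/2) ≫ |ln x|^5 as x → 0⁺.
The indeterminate product → 0, so the limit = 2.

Final answer: 2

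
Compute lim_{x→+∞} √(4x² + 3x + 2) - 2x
As x → +∞: multiply by the conjugate to get (3x+2)/(√(4x²+3x+2)+2x); the denominator ~ 4x, so the limit is 3/4.
Limit = 3/4.

Final answer: 3/4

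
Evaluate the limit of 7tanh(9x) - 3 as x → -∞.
Evaluate the dominant behaviour as x → -∞; each term tends to a finite value or vanishes.
Limit = -10.

Final answer: -10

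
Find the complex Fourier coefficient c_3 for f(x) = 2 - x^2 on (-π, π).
Compute the real Fourier coefficients first: a_3 = 4/9, b_3 = 0.
Then c_3 = (a_3 − i·b_3)/2 = 2/9.

Final answer: 2/9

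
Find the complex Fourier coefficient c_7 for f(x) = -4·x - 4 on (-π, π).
Compute the real Fourier coefficients first: a_7 = 0, b_7 = -8/7.
Then c_7 = (a_7 − i·b_7)/2 = 4·i/7.

Final answer: 4·i/7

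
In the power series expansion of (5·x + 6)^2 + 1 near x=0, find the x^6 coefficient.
Expand to order 6: (5·x + 6)^2 + 1 = 25·x^2 + 60·x + 37 + O(x^7).
The coefficient of x^6 is 0.

Final answer: 0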